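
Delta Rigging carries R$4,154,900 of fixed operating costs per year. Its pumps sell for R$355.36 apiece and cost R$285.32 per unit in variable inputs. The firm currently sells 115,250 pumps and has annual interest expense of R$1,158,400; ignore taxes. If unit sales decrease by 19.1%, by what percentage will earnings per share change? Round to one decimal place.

Contribution at this volume is 115,250 × R$70.04 = R$8,072,110.00.
EBIT = R$8,072,110.00 − R$4,154,900 = R$3,917,210.00.
After interest of R$1,158,400.00, pre-tax earnings = R$2,758,810.00.
Degree of combined leverage = contribution ÷ (EBIT − I) = R$8,072,110.00 ÷ R$2,758,810.00 = 2.9259.
%ΔEPS = DCL × %ΔSales = 2.9259 × -19.1% = -55.9%.

-55.9%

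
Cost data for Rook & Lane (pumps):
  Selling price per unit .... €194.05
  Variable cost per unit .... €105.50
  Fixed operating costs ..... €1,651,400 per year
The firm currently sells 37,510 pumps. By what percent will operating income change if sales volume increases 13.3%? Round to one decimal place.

+26.5%

Contribution at this volume is 37,510 × €88.55 = €3,321,510.50.
EBIT = €3,321,510.50 − €1,651,400 = €1,670,110.50.
Degree of operating leverage = €3,321,510.50 / €1,670,110.50 = 1.9888.
So EBIT moves 1.9888 × (+13.3%) = +26.5%.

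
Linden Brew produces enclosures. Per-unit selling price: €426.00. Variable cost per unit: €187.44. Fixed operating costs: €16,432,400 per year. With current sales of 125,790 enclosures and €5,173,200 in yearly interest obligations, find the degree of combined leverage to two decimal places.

Total contribution margin = 125,790 × €238.56 = €30,008,462.40.
EBIT = €30,008,462.40 − €16,432,400 = €13,576,062.40. Interest = €5,173,200.00.
DOL = €30,008,462.40 ÷ €13,576,062.40 = 2.2104; DFL = €13,576,062.40 ÷ €8,402,862.40 = 1.6156.
DCL = DOL × DFL = 2.2104 × 1.6156 = 3.5711.

3.57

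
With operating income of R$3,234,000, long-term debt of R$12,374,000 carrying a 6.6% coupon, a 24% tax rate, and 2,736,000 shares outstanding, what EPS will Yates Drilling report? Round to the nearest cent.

Interest = R$816,684.00, so EBT = R$3,234,000 − R$816,684.00 = R$2,417,316.00.
After tax at 24%: net income = R$2,417,316.00 × 0.76 = R$1,837,160.16.
Per share: R$1,837,160.16 / 2,736,000 shares = R$0.67.

R$0.67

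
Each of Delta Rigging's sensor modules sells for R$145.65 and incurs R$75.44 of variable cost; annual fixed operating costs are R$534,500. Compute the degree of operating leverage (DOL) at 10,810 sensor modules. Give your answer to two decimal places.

3.38

Total contribution margin = 10,810 × R$70.21 = R$758,970.10.
EBIT = R$758,970.10 − R$534,500 = R$224,470.10.
Degree of operating leverage = R$758,970.10 / R$224,470.10 = 3.3812.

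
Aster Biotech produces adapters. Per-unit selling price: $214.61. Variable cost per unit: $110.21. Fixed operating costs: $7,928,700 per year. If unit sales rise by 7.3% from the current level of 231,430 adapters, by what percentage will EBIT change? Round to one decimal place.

Contribution at this volume is 231,430 × $104.40 = $24,161,292.00.
Subtracting fixed costs: EBIT = $24,161,292.00 − $7,928,700 = $16,232,592.00.
DOL = contribution ÷ EBIT = $24,161,292.00 ÷ $16,232,592.00 = 1.4884.
Operating income changes by 1.4884 × +7.3% = +10.9%.

+10.9%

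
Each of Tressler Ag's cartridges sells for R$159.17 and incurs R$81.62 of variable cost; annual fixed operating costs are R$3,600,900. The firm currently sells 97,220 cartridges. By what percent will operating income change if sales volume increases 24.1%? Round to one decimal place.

+46.1%

At 97,220 units, contribution = 97,220 × R$77.55 = R$7,539,411.00.
Operating income = contribution − fixed costs = R$7,539,411.00 − R$3,600,900 = R$3,938,511.00.
DOL = contribution ÷ EBIT = R$7,539,411.00 ÷ R$3,938,511.00 = 1.9143.
So EBIT moves 1.9143 × (+24.1%) = +46.1%.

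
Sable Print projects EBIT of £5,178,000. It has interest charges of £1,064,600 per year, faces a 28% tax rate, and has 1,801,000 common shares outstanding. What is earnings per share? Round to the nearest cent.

£1.64

Interest = £1,064,600.00, so EBT = £5,178,000 − £1,064,600.00 = £4,113,400.00.
Net income = £4,113,400.00 × (1 − 0.28) = £2,961,648.00.
EPS = £2,961,648.00 ÷ 1,801,000 = £1.64.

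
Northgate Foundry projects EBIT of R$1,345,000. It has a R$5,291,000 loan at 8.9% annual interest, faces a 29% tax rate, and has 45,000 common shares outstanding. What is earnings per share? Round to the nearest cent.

Interest = R$470,899.00, so EBT = R$1,345,000 − R$470,899.00 = R$874,101.00.
After tax at 29%: net income = R$874,101.00 × 0.71 = R$620,611.71.
Per share: R$620,611.71 / 45,000 shares = R$13.79.

R$13.79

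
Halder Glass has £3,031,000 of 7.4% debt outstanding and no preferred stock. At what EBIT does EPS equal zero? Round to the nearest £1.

Annual interest = 7.4% × £3,031,000 = £224,294.00.
With no preferred dividends, EPS = 0 when EBIT exactly covers interest, so the financial break-even EBIT is £224,294.00.

£224,294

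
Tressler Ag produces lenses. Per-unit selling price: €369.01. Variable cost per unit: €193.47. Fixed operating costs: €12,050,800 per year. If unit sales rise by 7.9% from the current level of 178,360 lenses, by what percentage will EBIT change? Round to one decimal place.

+12.8%

At 178,360 units, contribution = 178,360 × €175.54 = €31,309,314.40.
EBIT = €31,309,314.40 − €12,050,800 = €19,258,514.40.
So DOL = total CM / EBIT = €31,309,314.40 / €19,258,514.40 = 1.6257.
Operating income changes by 1.6257 × +7.9% = +12.8%.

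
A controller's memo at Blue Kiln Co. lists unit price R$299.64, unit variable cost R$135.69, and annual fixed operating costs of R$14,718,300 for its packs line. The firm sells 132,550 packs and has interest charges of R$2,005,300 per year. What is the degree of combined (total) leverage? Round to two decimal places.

Contribution at this volume is 132,550 × R$163.95 = R$21,731,572.50.
Subtracting fixed costs: EBIT = R$21,731,572.50 − R$14,718,300 = R$7,013,272.50. Interest = R$2,005,300.00.
DOL = R$21,731,572.50 ÷ R$7,013,272.50 = 3.0986; DFL = R$7,013,272.50 ÷ R$5,007,972.50 = 1.4004.
DCL = DOL × DFL = 3.0986 × 1.4004 = 4.3393.

4.34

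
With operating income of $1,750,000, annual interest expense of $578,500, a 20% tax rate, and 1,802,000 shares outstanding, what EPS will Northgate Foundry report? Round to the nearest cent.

$0.52

Pre-tax income = $1,750,000 − $578,500.00 = $1,171,500.00.
Net income = $1,171,500.00 × (1 − 0.20) = $937,200.00.
EPS = $937,200.00 ÷ 1,802,000 = $0.52.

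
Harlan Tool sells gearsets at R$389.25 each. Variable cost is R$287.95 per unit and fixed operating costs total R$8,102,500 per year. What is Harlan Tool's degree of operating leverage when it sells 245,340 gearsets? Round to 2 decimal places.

1.48

At 245,340 units, contribution = 245,340 × R$101.30 = R$24,852,942.00.
EBIT = R$24,852,942.00 − R$8,102,500 = R$16,750,442.00.
DOL = contribution ÷ EBIT = R$24,852,942.00 ÷ R$16,750,442.00 = 1.4837.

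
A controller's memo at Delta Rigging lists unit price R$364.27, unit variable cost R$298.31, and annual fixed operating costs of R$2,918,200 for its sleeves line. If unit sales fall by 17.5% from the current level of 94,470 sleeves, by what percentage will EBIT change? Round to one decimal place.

Contribution at this volume is 94,470 × R$65.96 = R$6,231,241.20.
Subtracting fixed costs: EBIT = R$6,231,241.20 − R$2,918,200 = R$3,313,041.20.
Degree of operating leverage = R$6,231,241.20 / R$3,313,041.20 = 1.8808.
So EBIT moves 1.8808 × (-17.5%) = -32.9%.

-32.9%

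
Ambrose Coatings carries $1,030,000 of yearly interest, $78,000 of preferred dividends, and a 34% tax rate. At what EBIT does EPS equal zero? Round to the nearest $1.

$1,148,182

Grossing the preferred dividend up to pre-tax terms: $78,000 / (1 − 0.34) = $118,181.82.
Financial break-even EBIT = interest + D_p ÷ (1 − t) = $1,030,000 + $118,181.82 = $1,148,181.82.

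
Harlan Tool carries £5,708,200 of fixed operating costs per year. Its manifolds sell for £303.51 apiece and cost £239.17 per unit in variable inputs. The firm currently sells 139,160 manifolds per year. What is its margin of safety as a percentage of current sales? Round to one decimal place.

36.2%

Contribution margin per unit = £303.51 − £239.17 = £64.34. Break-even units = £5,708,200 ÷ £64.34 = 88,719.30; break-even revenue = 88,719.30 × £303.51 = £26,927,195.87.
Actual sales revenue = 139,160 × £303.51 = £42,236,451.60.
Margin of safety = (£42,236,451.60 − £26,927,195.87) ÷ £42,236,451.60 = 36.2%.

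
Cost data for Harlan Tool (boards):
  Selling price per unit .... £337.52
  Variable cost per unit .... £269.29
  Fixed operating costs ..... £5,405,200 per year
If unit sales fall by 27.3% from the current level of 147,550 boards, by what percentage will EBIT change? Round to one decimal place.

-59.0%

Contribution at this volume is 147,550 × £68.23 = £10,067,336.50.
Subtracting fixed costs: EBIT = £10,067,336.50 − £5,405,200 = £4,662,136.50.
DOL = contribution ÷ EBIT = £10,067,336.50 ÷ £4,662,136.50 = 2.1594.
Operating income changes by 2.1594 × -27.3% = -59.0%.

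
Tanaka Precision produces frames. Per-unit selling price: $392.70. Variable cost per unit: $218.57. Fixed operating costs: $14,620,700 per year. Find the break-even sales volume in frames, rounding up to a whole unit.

83,965 frames

Unit CM = price − variable cost = $392.70 − $218.57 = $174.13.
Units to break even: $14,620,700 ÷ $174.13 = 83,964.28, rounded up to 83,965.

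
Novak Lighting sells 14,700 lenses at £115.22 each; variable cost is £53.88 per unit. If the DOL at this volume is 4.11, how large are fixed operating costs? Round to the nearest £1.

Contribution at this volume is 14,700 × £61.34 = £901,698.00.
DOL = contribution / EBIT, so EBIT = £901,698.00 / 4.11 = £219,391.24.
And FC = contribution − EBIT = £901,698.00 − £219,391.24 = £682,307.

£682,307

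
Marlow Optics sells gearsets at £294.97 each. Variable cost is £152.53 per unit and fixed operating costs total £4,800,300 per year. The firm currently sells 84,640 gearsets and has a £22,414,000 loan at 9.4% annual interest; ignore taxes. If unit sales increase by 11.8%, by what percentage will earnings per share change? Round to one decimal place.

Total contribution margin = 84,640 × £142.44 = £12,056,121.60.
EBIT = £12,056,121.60 − £4,800,300 = £7,255,821.60.
After interest of £2,106,916.00, pre-tax earnings = £5,148,905.60.
Degree of combined leverage = contribution ÷ (EBIT − I) = £12,056,121.60 ÷ £5,148,905.60 = 2.3415.
EPS therefore changes by 2.3415 × (+11.8%) = +27.6%.

+27.6%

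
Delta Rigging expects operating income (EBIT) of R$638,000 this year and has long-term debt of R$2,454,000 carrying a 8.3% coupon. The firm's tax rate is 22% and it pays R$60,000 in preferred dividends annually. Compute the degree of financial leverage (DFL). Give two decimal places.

Annual interest charges come to R$203,682.00.
Preferred dividends grossed up pre-tax: R$60,000 / (1 − 0.22) = R$76,923.08.
DFL = EBIT ÷ [EBIT − I − D_p/(1−t)] = R$638,000 ÷ [R$638,000 − R$203,682.00 − R$76,923.08] = R$638,000 ÷ R$357,394.92 = 1.7851.

1.79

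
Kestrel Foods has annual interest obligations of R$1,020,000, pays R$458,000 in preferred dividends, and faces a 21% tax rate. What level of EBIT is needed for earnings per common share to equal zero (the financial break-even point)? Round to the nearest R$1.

Grossing the preferred dividend up to pre-tax terms: R$458,000 / (1 − 0.21) = R$579,746.84.
EPS = 0 when EBIT covers interest plus the pre-tax preferred burden: R$1,020,000 + R$579,746.84 = R$1,599,746.84.

R$1,599,747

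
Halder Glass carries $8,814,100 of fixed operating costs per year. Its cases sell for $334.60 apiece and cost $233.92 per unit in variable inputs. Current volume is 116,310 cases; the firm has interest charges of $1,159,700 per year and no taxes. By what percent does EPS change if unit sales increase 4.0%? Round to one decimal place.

Total contribution margin = 116,310 × $100.68 = $11,710,090.80.
Subtracting fixed costs: EBIT = $11,710,090.80 − $8,814,100 = $2,895,990.80.
After interest of $1,159,700.00, pre-tax earnings = $1,736,290.80.
DCL = total CM / (EBIT − I) = $11,710,090.80 / $1,736,290.80 = 6.7443.
%ΔEPS = DCL × %ΔSales = 6.7443 × +4.0% = +27.0%.

+27.0%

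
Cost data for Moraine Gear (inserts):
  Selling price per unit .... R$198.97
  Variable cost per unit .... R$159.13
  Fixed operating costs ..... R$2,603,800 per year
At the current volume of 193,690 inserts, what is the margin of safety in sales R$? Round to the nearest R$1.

Unit CM = price − variable cost = R$198.97 − R$159.13 = R$39.84. Break-even units = R$2,603,800 ÷ R$39.84 = 65,356.43; break-even revenue = 65,356.43 × R$198.97 = R$13,003,968.02.
Actual sales revenue = 193,690 × R$198.97 = R$38,538,499.30.
Margin of safety = R$38,538,499.30 − R$13,003,968.02 = R$25,534,531.

R$25,534,531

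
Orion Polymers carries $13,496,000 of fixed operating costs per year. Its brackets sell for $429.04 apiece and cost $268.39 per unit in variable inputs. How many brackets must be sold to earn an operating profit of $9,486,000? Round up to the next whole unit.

143,057 brackets

Each unit contributes $429.04 − $268.39 = $160.65.
Need Q such that Q × $160.65 − $13,496,000 = $9,486,000, i.e. Q = $22,982,000 / $160.65 = 143,056.33 → 143,057.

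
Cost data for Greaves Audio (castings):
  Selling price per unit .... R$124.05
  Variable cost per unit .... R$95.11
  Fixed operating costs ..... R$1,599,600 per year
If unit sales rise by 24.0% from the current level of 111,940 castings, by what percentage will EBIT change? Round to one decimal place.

Total contribution margin = 111,940 × R$28.94 = R$3,239,543.60.
Operating income = contribution − fixed costs = R$3,239,543.60 − R$1,599,600 = R$1,639,943.60.
Degree of operating leverage = R$3,239,543.60 / R$1,639,943.60 = 1.9754.
So EBIT moves 1.9754 × (+24.0%) = +47.4%.

+47.4%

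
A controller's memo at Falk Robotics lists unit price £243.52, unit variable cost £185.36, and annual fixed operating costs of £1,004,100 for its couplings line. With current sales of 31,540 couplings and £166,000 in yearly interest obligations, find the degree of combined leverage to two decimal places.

2.76

At 31,540 units, contribution = 31,540 × £58.16 = £1,834,366.40.
Operating income = contribution − fixed costs = £1,834,366.40 − £1,004,100 = £830,266.40. Interest = £166,000.00, so EBIT − I = £664,266.40.
DCL = contribution ÷ (EBIT − I) = £1,834,366.40 ÷ £664,266.40 = 2.7615.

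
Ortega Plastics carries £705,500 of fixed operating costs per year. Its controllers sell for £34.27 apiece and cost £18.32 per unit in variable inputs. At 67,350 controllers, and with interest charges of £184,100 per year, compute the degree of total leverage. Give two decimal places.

Total contribution margin = 67,350 × £15.95 = £1,074,232.50.
EBIT = £1,074,232.50 − £705,500 = £368,732.50. Interest = £184,100.00.
DOL = £1,074,232.50 ÷ £368,732.50 = 2.9133; DFL = £368,732.50 ÷ £184,632.50 = 1.9971.
Combined leverage = 2.9133 × 1.9971 = 5.8182.

5.82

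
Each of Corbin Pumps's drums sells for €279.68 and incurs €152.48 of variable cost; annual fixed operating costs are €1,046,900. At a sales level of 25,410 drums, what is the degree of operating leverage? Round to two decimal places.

1.48

Contribution at this volume is 25,410 × €127.20 = €3,232,152.00.
Subtracting fixed costs: EBIT = €3,232,152.00 − €1,046,900 = €2,185,252.00.
DOL = contribution ÷ EBIT = €3,232,152.00 ÷ €2,185,252.00 = 1.4791.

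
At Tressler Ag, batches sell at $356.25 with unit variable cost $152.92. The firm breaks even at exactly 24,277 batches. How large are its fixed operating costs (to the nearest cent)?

Each unit contributes $356.25 − $152.92 = $203.33.
Fixed costs = break-even units × CM = 24,277 × $203.33 = $4,936,242.41.

$4,936,242.41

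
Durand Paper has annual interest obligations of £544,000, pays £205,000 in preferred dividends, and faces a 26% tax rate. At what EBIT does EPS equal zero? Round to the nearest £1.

£821,027

Preferred dividends are paid after tax, so their pre-tax equivalent is £205,000 ÷ (1 − 0.26) = £277,027.03.
EPS = 0 when EBIT covers interest plus the pre-tax preferred burden: £544,000 + £277,027.03 = £821,027.03.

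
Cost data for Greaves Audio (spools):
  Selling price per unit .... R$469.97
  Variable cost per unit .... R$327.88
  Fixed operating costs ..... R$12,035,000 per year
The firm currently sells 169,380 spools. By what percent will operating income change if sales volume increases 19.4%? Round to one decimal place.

Contribution at this volume is 169,380 × R$142.09 = R$24,067,204.20.
EBIT = R$24,067,204.20 − R$12,035,000 = R$12,032,204.20.
So DOL = total CM / EBIT = R$24,067,204.20 / R$12,032,204.20 = 2.0002.
Operating income changes by 2.0002 × +19.4% = +38.8%.

+38.8%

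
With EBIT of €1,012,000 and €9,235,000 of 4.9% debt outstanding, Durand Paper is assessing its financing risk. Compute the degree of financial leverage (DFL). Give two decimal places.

Interest = €452,515.00.
DFL = EBIT ÷ (EBIT − I) = €1,012,000 ÷ (€1,012,000 − €452,515.00) = €1,012,000 ÷ €559,485.00 = 1.8088.

1.81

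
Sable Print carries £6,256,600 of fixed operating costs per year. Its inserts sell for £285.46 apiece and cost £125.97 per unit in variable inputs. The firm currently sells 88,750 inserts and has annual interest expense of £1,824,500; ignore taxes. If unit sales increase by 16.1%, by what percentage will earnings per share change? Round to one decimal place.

Total contribution margin = 88,750 × £159.49 = £14,154,737.50.
Subtracting fixed costs: EBIT = £14,154,737.50 − £6,256,600 = £7,898,137.50.
After interest of £1,824,500.00, pre-tax earnings = £6,073,637.50.
Degree of combined leverage = contribution ÷ (EBIT − I) = £14,154,737.50 ÷ £6,073,637.50 = 2.3305.
EPS therefore changes by 2.3305 × (+16.1%) = +37.5%.

+37.5%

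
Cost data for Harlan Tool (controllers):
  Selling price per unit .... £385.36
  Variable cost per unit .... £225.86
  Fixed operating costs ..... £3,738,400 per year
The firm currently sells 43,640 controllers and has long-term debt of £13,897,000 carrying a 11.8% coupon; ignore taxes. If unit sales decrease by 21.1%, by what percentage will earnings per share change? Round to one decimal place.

Contribution at this volume is 43,640 × £159.50 = £6,960,580.00.
Operating income = contribution − fixed costs = £6,960,580.00 − £3,738,400 = £3,222,180.00.
After interest of £1,639,846.00, pre-tax earnings = £1,582,334.00.
Degree of combined leverage = contribution ÷ (EBIT − I) = £6,960,580.00 ÷ £1,582,334.00 = 4.3989.
EPS therefore changes by 4.3989 × (-21.1%) = -92.8%.

-92.8%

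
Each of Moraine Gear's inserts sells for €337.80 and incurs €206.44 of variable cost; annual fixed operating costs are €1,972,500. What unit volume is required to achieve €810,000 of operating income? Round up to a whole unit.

Each unit contributes €337.80 − €206.44 = €131.36.
Units = (FC + target) / CM = (€1,972,500 + €810,000) / €131.36 = 21,182.25, so 21,183 inserts.

21,183 inserts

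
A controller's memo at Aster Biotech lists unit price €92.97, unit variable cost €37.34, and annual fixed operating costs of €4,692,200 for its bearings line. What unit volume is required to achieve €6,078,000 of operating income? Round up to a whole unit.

193,605 bearings

Each unit contributes €92.97 − €37.34 = €55.63.
Units = (FC + target) / CM = (€4,692,200 + €6,078,000) / €55.63 = 193,604.17, so 193,605 bearings.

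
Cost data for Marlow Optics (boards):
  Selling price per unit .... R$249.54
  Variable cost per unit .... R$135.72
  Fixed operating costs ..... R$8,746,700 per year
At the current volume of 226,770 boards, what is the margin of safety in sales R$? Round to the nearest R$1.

Unit CM = price − variable cost = R$249.54 − R$135.72 = R$113.82. Break-even units = R$8,746,700 ÷ R$113.82 = 76,846.78; break-even revenue = 76,846.78 × R$249.54 = R$19,176,344.39.
Actual sales revenue = 226,770 × R$249.54 = R$56,588,185.80.
Margin of safety = R$56,588,185.80 − R$19,176,344.39 = R$37,411,841.

R$37,411,841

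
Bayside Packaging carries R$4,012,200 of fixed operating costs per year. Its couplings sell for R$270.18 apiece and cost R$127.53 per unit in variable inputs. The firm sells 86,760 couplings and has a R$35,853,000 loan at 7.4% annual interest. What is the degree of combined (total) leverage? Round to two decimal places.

2.17

Contribution at this volume is 86,760 × R$142.65 = R$12,376,314.00.
EBIT = R$12,376,314.00 − R$4,012,200 = R$8,364,114.00. Interest = R$2,653,122.00.
DOL = R$12,376,314.00 ÷ R$8,364,114.00 = 1.4797; DFL = R$8,364,114.00 ÷ R$5,710,992.00 = 1.4646.
Combined leverage = 1.4797 × 1.4646 = 2.1672.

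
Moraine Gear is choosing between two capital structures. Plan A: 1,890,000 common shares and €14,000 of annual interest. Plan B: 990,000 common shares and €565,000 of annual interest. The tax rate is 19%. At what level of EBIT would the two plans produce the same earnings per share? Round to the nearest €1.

Set EPS_A = EPS_B: (EBIT − €14,000)(1 − 0.19) ÷ 1,890,000 = (EBIT − €565,000)(1 − 0.19) ÷ 990,000.
Cancelling (1 − t) and cross-multiplying: 990,000·(EBIT − 14,000) = 1,890,000·(EBIT − 565,000).
EBIT × (1,890,000 − 990,000) = 565,000 × 1,890,000 − 14,000 × 990,000 = 1,053,990,000,000, so EBIT = 1,053,990,000,000 ÷ 900,000 = 1,171,100.00.

€1,171,100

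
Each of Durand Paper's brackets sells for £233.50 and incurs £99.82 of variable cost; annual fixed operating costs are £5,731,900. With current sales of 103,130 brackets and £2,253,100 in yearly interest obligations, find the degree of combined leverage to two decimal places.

2.38

Contribution at this volume is 103,130 × £133.68 = £13,786,418.40.
Subtracting fixed costs: EBIT = £13,786,418.40 − £5,731,900 = £8,054,518.40. Interest = £2,253,100.00, so EBIT − I = £5,801,418.40.
Degree of total leverage = total CM / (EBIT − interest) = £13,786,418.40 / £5,801,418.40 = 2.3764.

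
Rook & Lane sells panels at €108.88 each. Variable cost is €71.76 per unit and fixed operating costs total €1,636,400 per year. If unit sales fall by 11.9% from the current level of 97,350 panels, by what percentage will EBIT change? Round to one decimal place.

-21.7%

Total contribution margin = 97,350 × €37.12 = €3,613,632.00.
Operating income = contribution − fixed costs = €3,613,632.00 − €1,636,400 = €1,977,232.00.
So DOL = total CM / EBIT = €3,613,632.00 / €1,977,232.00 = 1.8276.
%ΔEBIT = DOL × %ΔSales = 1.8276 × -11.9% = -21.7%.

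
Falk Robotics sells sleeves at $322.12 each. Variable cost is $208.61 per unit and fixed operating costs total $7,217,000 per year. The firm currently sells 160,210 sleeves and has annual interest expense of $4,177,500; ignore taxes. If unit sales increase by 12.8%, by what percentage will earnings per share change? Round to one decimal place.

Contribution at this volume is 160,210 × $113.51 = $18,185,437.10.
EBIT = $18,185,437.10 − $7,217,000 = $10,968,437.10.
Interest = $4,177,500.00, so EBIT − I = $6,790,937.10.
Degree of combined leverage = contribution ÷ (EBIT − I) = $18,185,437.10 ÷ $6,790,937.10 = 2.6779.
%ΔEPS = DCL × %ΔSales = 2.6779 × +12.8% = +34.3%.

+34.3%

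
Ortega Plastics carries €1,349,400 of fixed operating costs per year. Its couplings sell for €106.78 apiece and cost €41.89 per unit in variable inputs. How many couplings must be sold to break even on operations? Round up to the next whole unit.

20,796 couplings

Each unit contributes €106.78 − €41.89 = €64.89.
Units to break even: €1,349,400 ÷ €64.89 = 20,795.19, rounded up to 20,796.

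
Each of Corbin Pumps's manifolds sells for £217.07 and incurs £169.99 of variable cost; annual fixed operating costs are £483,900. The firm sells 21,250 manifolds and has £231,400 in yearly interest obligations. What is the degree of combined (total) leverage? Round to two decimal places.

3.51

At 21,250 units, contribution = 21,250 × £47.08 = £1,000,450.00.
EBIT = £1,000,450.00 − £483,900 = £516,550.00. Interest = £231,400.00, so EBIT − I = £285,150.00.
Degree of total leverage = total CM / (EBIT − interest) = £1,000,450.00 / £285,150.00 = 3.5085.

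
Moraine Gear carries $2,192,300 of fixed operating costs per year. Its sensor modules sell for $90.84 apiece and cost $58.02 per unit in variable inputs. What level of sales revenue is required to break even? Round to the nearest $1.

CM per unit = $90.84 − $58.02 = $32.82; CM ratio = $32.82 / $90.84 = 0.3613.
Break-even sales = FC ÷ CM ratio = $2,192,300 × $90.84 / $32.82 = $6,067,902.

$6,067,902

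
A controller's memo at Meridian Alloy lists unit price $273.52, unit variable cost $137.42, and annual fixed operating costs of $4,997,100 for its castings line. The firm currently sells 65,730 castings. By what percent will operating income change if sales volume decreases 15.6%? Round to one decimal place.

At 65,730 units, contribution = 65,730 × $136.10 = $8,945,853.00.
Subtracting fixed costs: EBIT = $8,945,853.00 − $4,997,100 = $3,948,753.00.
DOL = contribution ÷ EBIT = $8,945,853.00 ÷ $3,948,753.00 = 2.2655.
So EBIT moves 2.2655 × (-15.6%) = -35.3%.

-35.3%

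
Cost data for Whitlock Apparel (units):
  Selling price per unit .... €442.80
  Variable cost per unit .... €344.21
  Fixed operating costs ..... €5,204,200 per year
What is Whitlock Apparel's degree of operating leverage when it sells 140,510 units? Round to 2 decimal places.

1.60

At 140,510 units, contribution = 140,510 × €98.59 = €13,852,880.90.
Subtracting fixed costs: EBIT = €13,852,880.90 − €5,204,200 = €8,648,680.90.
Degree of operating leverage = €13,852,880.90 / €8,648,680.90 = 1.6017.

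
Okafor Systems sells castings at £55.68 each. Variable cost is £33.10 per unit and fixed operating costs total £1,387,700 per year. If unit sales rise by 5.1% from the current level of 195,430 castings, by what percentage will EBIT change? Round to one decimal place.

Total contribution margin = 195,430 × £22.58 = £4,412,809.40.
Operating income = contribution − fixed costs = £4,412,809.40 − £1,387,700 = £3,025,109.40.
So DOL = total CM / EBIT = £4,412,809.40 / £3,025,109.40 = 1.4587.
Operating income changes by 1.4587 × +5.1% = +7.4%.

+7.4%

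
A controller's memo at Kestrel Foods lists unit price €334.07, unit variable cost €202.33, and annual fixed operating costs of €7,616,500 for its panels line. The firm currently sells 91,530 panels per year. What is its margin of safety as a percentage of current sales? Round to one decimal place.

36.8%

Each unit contributes €334.07 − €202.33 = €131.74. Break-even units = €7,616,500 ÷ €131.74 = 57,814.63; break-even revenue = 57,814.63 × €334.07 = €19,314,135.08.
Current sales = 91,530 × €334.07 = €30,577,427.10.
Margin of safety = (€30,577,427.10 − €19,314,135.08) ÷ €30,577,427.10 = 36.8%.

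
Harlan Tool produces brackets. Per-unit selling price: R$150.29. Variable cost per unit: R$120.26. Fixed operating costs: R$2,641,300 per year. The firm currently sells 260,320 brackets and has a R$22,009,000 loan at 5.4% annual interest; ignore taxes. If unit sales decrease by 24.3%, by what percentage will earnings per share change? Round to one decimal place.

Total contribution margin = 260,320 × R$30.03 = R$7,817,409.60.
Operating income = contribution − fixed costs = R$7,817,409.60 − R$2,641,300 = R$5,176,109.60.
Interest = R$1,188,486.00, so EBIT − I = R$3,987,623.60.
DCL = total CM / (EBIT − I) = R$7,817,409.60 / R$3,987,623.60 = 1.9604.
%ΔEPS = DCL × %ΔSales = 1.9604 × -24.3% = -47.6%.

-47.6%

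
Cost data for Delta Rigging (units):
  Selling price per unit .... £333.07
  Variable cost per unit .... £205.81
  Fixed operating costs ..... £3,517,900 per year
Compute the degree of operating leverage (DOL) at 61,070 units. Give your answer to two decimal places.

1.83

Total contribution margin = 61,070 × £127.26 = £7,771,768.20.
EBIT = £7,771,768.20 − £3,517,900 = £4,253,868.20.
So DOL = total CM / EBIT = £7,771,768.20 / £4,253,868.20 = 1.8270.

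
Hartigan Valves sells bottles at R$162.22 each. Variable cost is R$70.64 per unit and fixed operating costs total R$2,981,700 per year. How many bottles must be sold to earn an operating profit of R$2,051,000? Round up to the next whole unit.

54,955 bottles

Unit CM = price − variable cost = R$162.22 − R$70.64 = R$91.58.
Units = (FC + target) / CM = (R$2,981,700 + R$2,051,000) / R$91.58 = 54,954.14, so 54,955 bottles.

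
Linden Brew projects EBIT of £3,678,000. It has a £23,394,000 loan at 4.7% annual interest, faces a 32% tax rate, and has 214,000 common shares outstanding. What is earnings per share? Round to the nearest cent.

£8.19

Pre-tax income = £3,678,000 − £1,099,518.00 = £2,578,482.00.
After tax at 32%: net income = £2,578,482.00 × 0.68 = £1,753,367.76.
EPS = £1,753,367.76 ÷ 214,000 = £8.19.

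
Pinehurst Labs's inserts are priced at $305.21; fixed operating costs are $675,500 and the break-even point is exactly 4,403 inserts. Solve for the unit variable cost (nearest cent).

$151.79

Contribution per unit must be FC / Q = $675,500 / 4,403 = $153.4181.
Variable cost per unit = $305.21 − $153.4181 = $151.79.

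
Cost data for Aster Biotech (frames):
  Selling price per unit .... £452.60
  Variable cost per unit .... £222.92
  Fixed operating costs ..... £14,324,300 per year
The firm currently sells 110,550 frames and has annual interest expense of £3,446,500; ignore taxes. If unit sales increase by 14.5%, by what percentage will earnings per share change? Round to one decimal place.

Total contribution margin = 110,550 × £229.68 = £25,391,124.00.
Subtracting fixed costs: EBIT = £25,391,124.00 − £14,324,300 = £11,066,824.00.
Interest = £3,446,500.00, so EBIT − I = £7,620,324.00.
DCL = total CM / (EBIT − I) = £25,391,124.00 / £7,620,324.00 = 3.3320.
EPS therefore changes by 3.3320 × (+14.5%) = +48.3%.

+48.3%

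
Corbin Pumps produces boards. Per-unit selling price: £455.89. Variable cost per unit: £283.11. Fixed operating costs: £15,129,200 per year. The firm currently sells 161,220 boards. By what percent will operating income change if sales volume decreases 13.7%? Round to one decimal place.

-30.0%

Contribution at this volume is 161,220 × £172.78 = £27,855,591.60.
Operating income = contribution − fixed costs = £27,855,591.60 − £15,129,200 = £12,726,391.60.
DOL = contribution ÷ EBIT = £27,855,591.60 ÷ £12,726,391.60 = 2.1888.
Operating income changes by 2.1888 × -13.7% = -30.0%.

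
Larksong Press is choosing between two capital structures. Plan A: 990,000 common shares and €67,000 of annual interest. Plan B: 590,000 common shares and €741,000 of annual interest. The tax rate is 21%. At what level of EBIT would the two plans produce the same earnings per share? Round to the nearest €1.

€1,735,150

Set EPS_A = EPS_B: (EBIT − €67,000)(1 − 0.21) ÷ 990,000 = (EBIT − €741,000)(1 − 0.21) ÷ 590,000.
Cancelling (1 − t) and cross-multiplying: 590,000·(EBIT − 67,000) = 990,000·(EBIT − 741,000).
Solving, EBIT = (741,000·990,000 − 67,000·590,000) / (990,000 − 590,000) = 694,060,000,000 / 400,000 = 1,735,150.00.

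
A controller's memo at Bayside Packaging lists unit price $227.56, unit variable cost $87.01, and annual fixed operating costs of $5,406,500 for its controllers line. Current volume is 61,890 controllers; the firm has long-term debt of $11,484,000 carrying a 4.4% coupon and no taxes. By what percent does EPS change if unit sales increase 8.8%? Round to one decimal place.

Contribution at this volume is 61,890 × $140.55 = $8,698,639.50.
Operating income = contribution − fixed costs = $8,698,639.50 − $5,406,500 = $3,292,139.50.
After interest of $505,296.00, pre-tax earnings = $2,786,843.50.
DCL = total CM / (EBIT − I) = $8,698,639.50 / $2,786,843.50 = 3.1213.
%ΔEPS = DCL × %ΔSales = 3.1213 × +8.8% = +27.5%.

+27.5%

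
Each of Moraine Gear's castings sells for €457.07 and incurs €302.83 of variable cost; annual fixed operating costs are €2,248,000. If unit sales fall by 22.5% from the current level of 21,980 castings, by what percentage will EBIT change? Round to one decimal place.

-66.8%

Total contribution margin = 21,980 × €154.24 = €3,390,195.20.
Operating income = contribution − fixed costs = €3,390,195.20 − €2,248,000 = €1,142,195.20.
Degree of operating leverage = €3,390,195.20 / €1,142,195.20 = 2.9681.
So EBIT moves 2.9681 × (-22.5%) = -66.8%.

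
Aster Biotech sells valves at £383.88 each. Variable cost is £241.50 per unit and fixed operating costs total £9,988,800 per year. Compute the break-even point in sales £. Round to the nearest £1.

Contribution margin per unit = £383.88 − £241.50 = £142.38, a CM ratio of £142.38 ÷ £383.88 = 0.3709.
Break-even sales = FC ÷ CM ratio = £9,988,800 × £383.88 / £142.38 = £26,931,455.

£26,931,455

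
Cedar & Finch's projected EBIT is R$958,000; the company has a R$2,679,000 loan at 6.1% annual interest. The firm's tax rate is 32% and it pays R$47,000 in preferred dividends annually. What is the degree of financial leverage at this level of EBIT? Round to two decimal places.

Interest = R$163,419.00.
Preferred dividends grossed up pre-tax: R$47,000 / (1 − 0.32) = R$69,117.65.
DFL = EBIT ÷ [EBIT − I − D_p/(1−t)] = R$958,000 ÷ [R$958,000 − R$163,419.00 − R$69,117.65] = R$958,000 ÷ R$725,463.35 = 1.3205.

1.32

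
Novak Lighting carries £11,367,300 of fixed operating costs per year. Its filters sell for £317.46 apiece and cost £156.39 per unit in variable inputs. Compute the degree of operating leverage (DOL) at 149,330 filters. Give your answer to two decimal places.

Contribution at this volume is 149,330 × £161.07 = £24,052,583.10.
EBIT = £24,052,583.10 − £11,367,300 = £12,685,283.10.
Degree of operating leverage = £24,052,583.10 / £12,685,283.10 = 1.8961.

1.90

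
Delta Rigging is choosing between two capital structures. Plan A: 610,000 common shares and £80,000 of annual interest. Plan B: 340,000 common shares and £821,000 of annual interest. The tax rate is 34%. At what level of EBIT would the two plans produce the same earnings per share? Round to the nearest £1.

Set EPS_A = EPS_B: (EBIT − £80,000)(1 − 0.34) ÷ 610,000 = (EBIT − £821,000)(1 − 0.34) ÷ 340,000.
Cancelling (1 − t) and cross-multiplying: 340,000·(EBIT − 80,000) = 610,000·(EBIT − 821,000).
Solving, EBIT = (821,000·610,000 − 80,000·340,000) / (610,000 − 340,000) = 473,610,000,000 / 270,000 = 1,754,111.11.

£1,754,111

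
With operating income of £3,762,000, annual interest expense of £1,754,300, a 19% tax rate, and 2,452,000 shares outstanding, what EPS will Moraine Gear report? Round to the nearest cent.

£0.66

Interest = £1,754,300.00, so EBT = £3,762,000 − £1,754,300.00 = £2,007,700.00.
Net income = £2,007,700.00 × (1 − 0.19) = £1,626,237.00.
Per share: £1,626,237.00 / 2,452,000 shares = £0.66.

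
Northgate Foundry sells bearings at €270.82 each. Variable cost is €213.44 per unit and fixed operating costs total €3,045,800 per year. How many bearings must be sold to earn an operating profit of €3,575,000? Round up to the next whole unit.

Unit CM = price − variable cost = €270.82 − €213.44 = €57.38.
Units = (FC + target) / CM = (€3,045,800 + €3,575,000) / €57.38 = 115,385.15, so 115,386 bearings.

115,386 bearings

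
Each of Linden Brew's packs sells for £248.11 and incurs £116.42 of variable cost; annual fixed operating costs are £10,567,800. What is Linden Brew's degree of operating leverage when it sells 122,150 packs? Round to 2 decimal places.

2.92

At 122,150 units, contribution = 122,150 × £131.69 = £16,085,933.50.
Subtracting fixed costs: EBIT = £16,085,933.50 − £10,567,800 = £5,518,133.50.
DOL = contribution ÷ EBIT = £16,085,933.50 ÷ £5,518,133.50 = 2.9151.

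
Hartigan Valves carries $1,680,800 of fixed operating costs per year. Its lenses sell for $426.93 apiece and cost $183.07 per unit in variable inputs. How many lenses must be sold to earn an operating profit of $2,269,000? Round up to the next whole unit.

Unit CM = price − variable cost = $426.93 − $183.07 = $243.86.
Need Q such that Q × $243.86 − $1,680,800 = $2,269,000, i.e. Q = $3,949,800 / $243.86 = 16,197.00 → 16,197.

16,197 lenses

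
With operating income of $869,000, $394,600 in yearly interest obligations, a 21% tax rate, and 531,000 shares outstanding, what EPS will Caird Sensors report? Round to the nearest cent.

Interest = $394,600.00, so EBT = $869,000 − $394,600.00 = $474,400.00.
After tax at 21%: net income = $474,400.00 × 0.79 = $374,776.00.
Per share: $374,776.00 / 531,000 shares = $0.71.

$0.71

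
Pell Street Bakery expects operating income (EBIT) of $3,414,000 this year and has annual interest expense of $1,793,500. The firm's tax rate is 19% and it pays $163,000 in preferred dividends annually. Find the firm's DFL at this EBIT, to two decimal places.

Annual interest charges come to $1,793,500.00.
Preferred dividends grossed up pre-tax: $163,000 / (1 − 0.19) = $201,234.57.
DFL = EBIT ÷ [EBIT − I − D_p/(1−t)] = $3,414,000 ÷ [$3,414,000 − $1,793,500.00 − $201,234.57] = $3,414,000 ÷ $1,419,265.43 = 2.4055.

2.41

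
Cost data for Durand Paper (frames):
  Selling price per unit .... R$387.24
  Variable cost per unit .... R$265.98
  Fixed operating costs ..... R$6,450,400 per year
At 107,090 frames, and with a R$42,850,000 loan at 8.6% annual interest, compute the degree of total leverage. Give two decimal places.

At 107,090 units, contribution = 107,090 × R$121.26 = R$12,985,733.40.
Operating income = contribution − fixed costs = R$12,985,733.40 − R$6,450,400 = R$6,535,333.40. Interest = R$3,685,100.00.
DOL = R$12,985,733.40 ÷ R$6,535,333.40 = 1.9870; DFL = R$6,535,333.40 ÷ R$2,850,233.40 = 2.2929.
DCL = DOL × DFL = 1.9870 × 2.2929 = 4.5560.

4.56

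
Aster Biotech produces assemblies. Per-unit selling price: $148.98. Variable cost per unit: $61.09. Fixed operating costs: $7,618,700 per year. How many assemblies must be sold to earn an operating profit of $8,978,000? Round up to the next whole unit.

Contribution margin per unit = $148.98 − $61.09 = $87.89.
Required volume = (fixed costs + target profit) ÷ CM = ($7,618,700 + $8,978,000) ÷ $87.89 = 188,834.91, so 188,835 assemblies.

188,835 assemblies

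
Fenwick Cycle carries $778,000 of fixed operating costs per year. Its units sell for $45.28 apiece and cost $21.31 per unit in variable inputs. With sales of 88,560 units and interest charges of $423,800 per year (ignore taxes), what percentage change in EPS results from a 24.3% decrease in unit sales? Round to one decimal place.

-56.0%

Contribution at this volume is 88,560 × $23.97 = $2,122,783.20.
EBIT = $2,122,783.20 − $778,000 = $1,344,783.20.
Interest = $423,800.00, so EBIT − I = $920,983.20.
Degree of combined leverage = contribution ÷ (EBIT − I) = $2,122,783.20 ÷ $920,983.20 = 2.3049.
%ΔEPS = DCL × %ΔSales = 2.3049 × -24.3% = -56.0%.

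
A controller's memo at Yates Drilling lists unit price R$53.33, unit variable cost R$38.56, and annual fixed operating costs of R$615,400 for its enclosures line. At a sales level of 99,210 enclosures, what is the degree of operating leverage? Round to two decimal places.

1.72

At 99,210 units, contribution = 99,210 × R$14.77 = R$1,465,331.70.
Operating income = contribution − fixed costs = R$1,465,331.70 − R$615,400 = R$849,931.70.
So DOL = total CM / EBIT = R$1,465,331.70 / R$849,931.70 = 1.7241.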